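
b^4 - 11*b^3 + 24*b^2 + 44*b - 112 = (b - 7)*(b - 4)*(b - 2)*(b + 2)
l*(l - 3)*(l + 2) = l^3 - l^2 - 6*l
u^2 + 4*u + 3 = (u + 1)*(u + 3)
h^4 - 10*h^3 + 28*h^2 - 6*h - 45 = (h - 5)*(h - 3)^2*(h + 1)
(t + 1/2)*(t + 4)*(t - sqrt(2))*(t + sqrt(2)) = t^4 + 9*t^3/2 - 9*t - 4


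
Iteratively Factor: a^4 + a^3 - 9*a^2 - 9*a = (a)*(a^3 + a^2 - 9*a - 9) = a*(a - 3)*(a^2 + 4*a + 3) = a*(a - 3)*(a + 1)*(a + 3)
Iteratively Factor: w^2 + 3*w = (w)*(w + 3)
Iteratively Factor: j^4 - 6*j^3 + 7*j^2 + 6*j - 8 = (j - 2)*(j^3 - 4*j^2 - j + 4) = (j - 2)*(j + 1)*(j^2 - 5*j + 4) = (j - 4)*(j - 2)*(j + 1)*(j - 1)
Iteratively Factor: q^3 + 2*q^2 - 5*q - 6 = (q + 3)*(q^2 - q - 2) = (q + 1)*(q + 3)*(q - 2)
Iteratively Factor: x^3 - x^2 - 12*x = (x - 4)*(x^2 + 3*x) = (x - 4)*(x + 3)*(x)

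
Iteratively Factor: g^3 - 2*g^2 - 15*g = (g - 5)*(g^2 + 3*g) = (g - 5)*(g + 3)*(g)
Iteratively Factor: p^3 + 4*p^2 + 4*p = (p)*(p^2 + 4*p + 4) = p*(p + 2)*(p + 2)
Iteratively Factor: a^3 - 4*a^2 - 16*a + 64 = (a - 4)*(a^2 - 16) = (a - 4)^2*(a + 4)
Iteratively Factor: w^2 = (w)*(w)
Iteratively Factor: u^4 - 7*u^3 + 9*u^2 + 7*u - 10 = (u + 1)*(u^3 - 8*u^2 + 17*u - 10) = (u - 1)*(u + 1)*(u^2 - 7*u + 10) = (u - 2)*(u - 1)*(u + 1)*(u - 5)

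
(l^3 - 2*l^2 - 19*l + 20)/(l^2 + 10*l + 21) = (l^3 - 2*l^2 - 19*l + 20)/(l^2 + 10*l + 21)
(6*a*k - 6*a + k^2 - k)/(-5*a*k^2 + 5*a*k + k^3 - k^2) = (-6*a - k)/(k*(5*a - k))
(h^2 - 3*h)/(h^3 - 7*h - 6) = h/(h^2 + 3*h + 2)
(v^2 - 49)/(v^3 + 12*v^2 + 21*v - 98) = (v - 7)/(v^2 + 5*v - 14)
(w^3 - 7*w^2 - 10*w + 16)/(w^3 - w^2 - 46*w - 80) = (w - 1)/(w + 5)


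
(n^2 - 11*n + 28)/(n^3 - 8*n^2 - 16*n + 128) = (n - 7)/(n^2 - 4*n - 32)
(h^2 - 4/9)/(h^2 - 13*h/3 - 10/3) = (h - 2/3)/(h - 5)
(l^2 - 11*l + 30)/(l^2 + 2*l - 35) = (l - 6)/(l + 7)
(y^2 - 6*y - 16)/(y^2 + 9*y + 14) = (y - 8)/(y + 7)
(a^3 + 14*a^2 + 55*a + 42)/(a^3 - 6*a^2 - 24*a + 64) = (a^3 + 14*a^2 + 55*a + 42)/(a^3 - 6*a^2 - 24*a + 64)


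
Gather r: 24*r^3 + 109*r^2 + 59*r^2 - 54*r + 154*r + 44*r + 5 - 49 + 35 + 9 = 24*r^3 + 168*r^2 + 144*r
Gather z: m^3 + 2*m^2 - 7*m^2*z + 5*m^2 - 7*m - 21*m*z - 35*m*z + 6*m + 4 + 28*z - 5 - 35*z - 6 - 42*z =m^3 + 7*m^2 - m + z*(-7*m^2 - 56*m - 49) - 7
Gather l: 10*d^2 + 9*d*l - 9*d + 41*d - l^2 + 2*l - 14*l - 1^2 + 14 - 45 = 10*d^2 + 32*d - l^2 + l*(9*d - 12) - 32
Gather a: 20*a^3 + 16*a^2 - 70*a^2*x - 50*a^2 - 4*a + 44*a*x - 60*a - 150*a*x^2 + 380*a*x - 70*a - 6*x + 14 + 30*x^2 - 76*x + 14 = 20*a^3 + a^2*(-70*x - 34) + a*(-150*x^2 + 424*x - 134) + 30*x^2 - 82*x + 28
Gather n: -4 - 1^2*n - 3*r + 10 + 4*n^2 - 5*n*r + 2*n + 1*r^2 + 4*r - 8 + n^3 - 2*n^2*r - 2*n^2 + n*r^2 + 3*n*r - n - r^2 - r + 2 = n^3 + n^2*(2 - 2*r) + n*(r^2 - 2*r)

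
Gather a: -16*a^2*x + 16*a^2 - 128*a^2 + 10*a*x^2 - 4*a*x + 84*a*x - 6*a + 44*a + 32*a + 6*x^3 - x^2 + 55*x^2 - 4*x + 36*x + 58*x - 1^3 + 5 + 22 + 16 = a^2*(-16*x - 112) + a*(10*x^2 + 80*x + 70) + 6*x^3 + 54*x^2 + 90*x + 42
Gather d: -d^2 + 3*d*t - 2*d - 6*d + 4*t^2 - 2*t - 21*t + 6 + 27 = -d^2 + d*(3*t - 8) + 4*t^2 - 23*t + 33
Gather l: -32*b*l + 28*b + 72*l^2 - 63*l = 28*b + 72*l^2 + l*(-32*b - 63)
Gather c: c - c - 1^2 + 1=0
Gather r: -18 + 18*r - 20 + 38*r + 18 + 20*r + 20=76*r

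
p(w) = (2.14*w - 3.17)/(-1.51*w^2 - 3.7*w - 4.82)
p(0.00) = 0.66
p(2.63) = -0.10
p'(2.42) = -0.05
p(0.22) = 0.47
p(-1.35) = 2.35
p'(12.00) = 0.00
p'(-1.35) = -0.49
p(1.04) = 0.09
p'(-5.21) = 0.16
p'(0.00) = -0.95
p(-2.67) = 1.56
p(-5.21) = 0.54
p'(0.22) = -0.74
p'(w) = (2.14*w - 3.17)*(3.02*w + 3.7)/(-1.51*w^2 - 3.7*w - 4.82)^2 + 2.14/(-1.51*w^2 - 3.7*w - 4.82)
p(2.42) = -0.09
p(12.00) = -0.08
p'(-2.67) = 0.82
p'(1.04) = -0.27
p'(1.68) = -0.12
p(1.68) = -0.03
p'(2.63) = -0.04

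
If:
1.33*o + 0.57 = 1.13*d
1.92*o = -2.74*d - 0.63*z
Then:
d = 0.188241769582717 - 0.144122604836768*z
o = -0.122450032680863*z - 0.268636692008669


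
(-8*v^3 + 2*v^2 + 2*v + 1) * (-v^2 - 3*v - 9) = 8*v^5 + 22*v^4 + 64*v^3 - 25*v^2 - 21*v - 9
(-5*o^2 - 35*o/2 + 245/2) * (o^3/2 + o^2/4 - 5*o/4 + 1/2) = -5*o^5/2 - 10*o^4 + 505*o^3/8 + 50*o^2 - 1295*o/8 + 245/4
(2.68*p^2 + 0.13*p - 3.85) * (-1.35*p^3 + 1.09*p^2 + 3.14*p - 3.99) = -3.618*p^5 + 2.7457*p^4 + 13.7544*p^3 - 14.4815*p^2 - 12.6077*p + 15.3615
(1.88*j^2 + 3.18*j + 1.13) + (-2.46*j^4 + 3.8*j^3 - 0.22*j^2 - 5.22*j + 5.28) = -2.46*j^4 + 3.8*j^3 + 1.66*j^2 - 2.04*j + 6.41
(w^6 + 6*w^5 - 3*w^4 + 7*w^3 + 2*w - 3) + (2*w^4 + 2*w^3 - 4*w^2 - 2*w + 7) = w^6 + 6*w^5 - w^4 + 9*w^3 - 4*w^2 + 4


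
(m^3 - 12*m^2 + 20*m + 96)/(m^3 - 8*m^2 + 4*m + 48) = (m - 8)/(m - 4)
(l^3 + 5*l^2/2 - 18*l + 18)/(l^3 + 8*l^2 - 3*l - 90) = (l^2 - 7*l/2 + 3)/(l^2 + 2*l - 15)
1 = 1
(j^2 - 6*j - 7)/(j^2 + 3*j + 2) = (j - 7)/(j + 2)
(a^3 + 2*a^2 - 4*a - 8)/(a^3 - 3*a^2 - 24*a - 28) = (a - 2)/(a - 7)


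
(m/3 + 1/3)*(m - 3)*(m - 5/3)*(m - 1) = m^4/3 - 14*m^3/9 + 4*m^2/3 + 14*m/9 - 5/3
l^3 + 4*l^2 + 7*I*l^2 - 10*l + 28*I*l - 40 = (l + 4)*(l + 2*I)*(l + 5*I)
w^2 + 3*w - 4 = (w - 1)*(w + 4)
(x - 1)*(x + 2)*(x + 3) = x^3 + 4*x^2 + x - 6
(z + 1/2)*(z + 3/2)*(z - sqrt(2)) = z^3 - sqrt(2)*z^2 + 2*z^2 - 2*sqrt(2)*z + 3*z/4 - 3*sqrt(2)/4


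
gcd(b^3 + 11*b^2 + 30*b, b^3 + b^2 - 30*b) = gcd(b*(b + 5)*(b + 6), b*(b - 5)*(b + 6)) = b^2 + 6*b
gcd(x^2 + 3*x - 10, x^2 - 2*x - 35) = x + 5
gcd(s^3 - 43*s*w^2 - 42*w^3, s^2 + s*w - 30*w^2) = s + 6*w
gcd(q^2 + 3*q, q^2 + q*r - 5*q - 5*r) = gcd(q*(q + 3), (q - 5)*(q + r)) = 1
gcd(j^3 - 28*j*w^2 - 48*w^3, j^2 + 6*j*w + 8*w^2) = j^2 + 6*j*w + 8*w^2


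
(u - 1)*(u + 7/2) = u^2 + 5*u/2 - 7/2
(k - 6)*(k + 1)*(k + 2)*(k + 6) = k^4 + 3*k^3 - 34*k^2 - 108*k - 72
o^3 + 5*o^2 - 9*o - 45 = (o - 3)*(o + 3)*(o + 5)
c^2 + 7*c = c*(c + 7)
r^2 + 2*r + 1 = (r + 1)^2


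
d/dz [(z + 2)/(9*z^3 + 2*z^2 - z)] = 2*(-9*z^3 - 28*z^2 - 4*z + 1)/(z^2*(81*z^4 + 36*z^3 - 14*z^2 - 4*z + 1))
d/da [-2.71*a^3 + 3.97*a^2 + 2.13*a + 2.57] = -8.13*a^2 + 7.94*a + 2.13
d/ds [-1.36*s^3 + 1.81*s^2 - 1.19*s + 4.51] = -4.08*s^2 + 3.62*s - 1.19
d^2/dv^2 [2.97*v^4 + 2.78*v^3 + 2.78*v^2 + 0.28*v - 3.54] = 35.64*v^2 + 16.68*v + 5.56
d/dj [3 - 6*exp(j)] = -6*exp(j)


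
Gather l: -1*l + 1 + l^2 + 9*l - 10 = l^2 + 8*l - 9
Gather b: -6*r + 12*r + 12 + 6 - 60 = 6*r - 42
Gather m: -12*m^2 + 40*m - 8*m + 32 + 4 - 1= -12*m^2 + 32*m + 35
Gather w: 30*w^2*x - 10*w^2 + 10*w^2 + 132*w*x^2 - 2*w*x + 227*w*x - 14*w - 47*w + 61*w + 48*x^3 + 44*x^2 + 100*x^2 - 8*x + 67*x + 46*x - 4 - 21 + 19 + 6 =30*w^2*x + w*(132*x^2 + 225*x) + 48*x^3 + 144*x^2 + 105*x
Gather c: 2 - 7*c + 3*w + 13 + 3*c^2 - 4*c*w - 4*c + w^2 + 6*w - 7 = 3*c^2 + c*(-4*w - 11) + w^2 + 9*w + 8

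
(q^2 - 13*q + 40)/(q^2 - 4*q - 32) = (q - 5)/(q + 4)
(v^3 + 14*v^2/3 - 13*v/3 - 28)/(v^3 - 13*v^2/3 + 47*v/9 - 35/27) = 9*(v^2 + 7*v + 12)/(9*v^2 - 18*v + 5)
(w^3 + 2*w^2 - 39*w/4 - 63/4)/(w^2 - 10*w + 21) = (w^2 + 5*w + 21/4)/(w - 7)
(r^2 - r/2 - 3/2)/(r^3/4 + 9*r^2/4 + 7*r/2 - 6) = 2*(2*r^2 - r - 3)/(r^3 + 9*r^2 + 14*r - 24)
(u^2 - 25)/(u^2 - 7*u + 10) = (u + 5)/(u - 2)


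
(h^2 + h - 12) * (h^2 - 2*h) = h^4 - h^3 - 14*h^2 + 24*h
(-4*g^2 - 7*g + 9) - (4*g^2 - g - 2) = -8*g^2 - 6*g + 11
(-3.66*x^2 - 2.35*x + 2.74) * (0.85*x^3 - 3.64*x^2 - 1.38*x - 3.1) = -3.111*x^5 + 11.3249*x^4 + 15.9338*x^3 + 4.6154*x^2 + 3.5038*x - 8.494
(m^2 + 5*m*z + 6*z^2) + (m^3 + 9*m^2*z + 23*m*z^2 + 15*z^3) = m^3 + 9*m^2*z + m^2 + 23*m*z^2 + 5*m*z + 15*z^3 + 6*z^2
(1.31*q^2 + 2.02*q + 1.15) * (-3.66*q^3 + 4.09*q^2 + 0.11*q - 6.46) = -4.7946*q^5 - 2.0353*q^4 + 4.1969*q^3 - 3.5369*q^2 - 12.9227*q - 7.429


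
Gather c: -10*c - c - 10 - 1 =-11*c - 11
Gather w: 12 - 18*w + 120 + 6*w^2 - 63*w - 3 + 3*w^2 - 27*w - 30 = 9*w^2 - 108*w + 99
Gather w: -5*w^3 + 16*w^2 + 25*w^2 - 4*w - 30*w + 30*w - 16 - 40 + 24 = -5*w^3 + 41*w^2 - 4*w - 32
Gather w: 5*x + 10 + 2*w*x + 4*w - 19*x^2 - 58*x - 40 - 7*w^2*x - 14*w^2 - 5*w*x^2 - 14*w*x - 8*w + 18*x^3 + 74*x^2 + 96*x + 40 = w^2*(-7*x - 14) + w*(-5*x^2 - 12*x - 4) + 18*x^3 + 55*x^2 + 43*x + 10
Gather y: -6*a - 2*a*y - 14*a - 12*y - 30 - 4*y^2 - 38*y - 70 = -20*a - 4*y^2 + y*(-2*a - 50) - 100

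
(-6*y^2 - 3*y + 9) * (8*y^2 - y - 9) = -48*y^4 - 18*y^3 + 129*y^2 + 18*y - 81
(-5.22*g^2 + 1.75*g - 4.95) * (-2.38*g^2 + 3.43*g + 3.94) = 12.4236*g^4 - 22.0696*g^3 - 2.7833*g^2 - 10.0835*g - 19.503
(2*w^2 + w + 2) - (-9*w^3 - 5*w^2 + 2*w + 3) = 9*w^3 + 7*w^2 - w - 1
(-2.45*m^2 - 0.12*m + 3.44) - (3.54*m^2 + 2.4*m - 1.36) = -5.99*m^2 - 2.52*m + 4.8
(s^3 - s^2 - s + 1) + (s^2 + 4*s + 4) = s^3 + 3*s + 5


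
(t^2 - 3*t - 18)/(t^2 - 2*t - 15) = (t - 6)/(t - 5)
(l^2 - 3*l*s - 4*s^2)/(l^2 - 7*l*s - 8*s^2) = (-l + 4*s)/(-l + 8*s)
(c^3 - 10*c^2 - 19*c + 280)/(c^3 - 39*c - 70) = (c - 8)/(c + 2)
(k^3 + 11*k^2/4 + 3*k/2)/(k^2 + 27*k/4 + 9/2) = k*(k + 2)/(k + 6)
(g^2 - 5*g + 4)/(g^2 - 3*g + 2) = (g - 4)/(g - 2)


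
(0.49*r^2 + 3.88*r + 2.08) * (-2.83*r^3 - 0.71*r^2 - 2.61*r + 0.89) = -1.3867*r^5 - 11.3283*r^4 - 9.9201*r^3 - 11.1675*r^2 - 1.9756*r + 1.8512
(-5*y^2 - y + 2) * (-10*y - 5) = 50*y^3 + 35*y^2 - 15*y - 10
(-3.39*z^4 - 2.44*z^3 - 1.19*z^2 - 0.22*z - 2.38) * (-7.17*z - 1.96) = 24.3063*z^5 + 24.1392*z^4 + 13.3147*z^3 + 3.9098*z^2 + 17.4958*z + 4.6648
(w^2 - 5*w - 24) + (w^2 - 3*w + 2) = 2*w^2 - 8*w - 22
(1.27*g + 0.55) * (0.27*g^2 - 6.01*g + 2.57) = 0.3429*g^3 - 7.4842*g^2 - 0.0416000000000003*g + 1.4135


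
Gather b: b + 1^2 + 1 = b + 2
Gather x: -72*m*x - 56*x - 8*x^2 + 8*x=-8*x^2 + x*(-72*m - 48)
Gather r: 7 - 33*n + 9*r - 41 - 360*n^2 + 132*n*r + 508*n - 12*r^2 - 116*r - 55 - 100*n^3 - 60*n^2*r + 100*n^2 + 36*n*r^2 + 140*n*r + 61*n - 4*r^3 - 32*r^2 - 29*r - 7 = -100*n^3 - 260*n^2 + 536*n - 4*r^3 + r^2*(36*n - 44) + r*(-60*n^2 + 272*n - 136) - 96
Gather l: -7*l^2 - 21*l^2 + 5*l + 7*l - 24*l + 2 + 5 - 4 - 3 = -28*l^2 - 12*l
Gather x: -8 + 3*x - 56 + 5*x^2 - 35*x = 5*x^2 - 32*x - 64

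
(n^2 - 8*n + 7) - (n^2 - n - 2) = 9 - 7*n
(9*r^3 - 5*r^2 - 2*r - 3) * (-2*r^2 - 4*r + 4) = -18*r^5 - 26*r^4 + 60*r^3 - 6*r^2 + 4*r - 12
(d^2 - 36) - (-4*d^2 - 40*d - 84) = 5*d^2 + 40*d + 48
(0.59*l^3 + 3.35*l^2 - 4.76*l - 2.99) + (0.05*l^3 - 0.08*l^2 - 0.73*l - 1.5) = 0.64*l^3 + 3.27*l^2 - 5.49*l - 4.49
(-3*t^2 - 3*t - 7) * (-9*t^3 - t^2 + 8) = 27*t^5 + 30*t^4 + 66*t^3 - 17*t^2 - 24*t - 56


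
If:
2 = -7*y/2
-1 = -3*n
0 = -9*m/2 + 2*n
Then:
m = 4/27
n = 1/3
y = -4/7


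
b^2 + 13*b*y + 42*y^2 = (b + 6*y)*(b + 7*y)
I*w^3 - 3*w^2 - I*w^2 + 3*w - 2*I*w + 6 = (w - 2)*(w + 3*I)*(I*w + I)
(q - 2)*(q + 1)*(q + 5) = q^3 + 4*q^2 - 7*q - 10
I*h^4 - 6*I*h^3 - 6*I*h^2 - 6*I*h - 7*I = (h - 7)*(h - I)*(h + I)*(I*h + I)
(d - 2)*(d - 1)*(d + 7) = d^3 + 4*d^2 - 19*d + 14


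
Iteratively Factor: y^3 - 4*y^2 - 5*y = (y + 1)*(y^2 - 5*y) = y*(y + 1)*(y - 5)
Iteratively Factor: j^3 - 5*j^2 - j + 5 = (j - 5)*(j^2 - 1) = (j - 5)*(j + 1)*(j - 1)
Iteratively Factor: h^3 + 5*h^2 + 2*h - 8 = (h - 1)*(h^2 + 6*h + 8) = (h - 1)*(h + 2)*(h + 4)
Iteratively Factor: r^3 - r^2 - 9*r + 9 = (r - 3)*(r^2 + 2*r - 3) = (r - 3)*(r + 3)*(r - 1)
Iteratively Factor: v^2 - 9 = (v - 3)*(v + 3)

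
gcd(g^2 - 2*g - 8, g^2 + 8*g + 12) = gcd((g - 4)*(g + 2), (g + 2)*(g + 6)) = g + 2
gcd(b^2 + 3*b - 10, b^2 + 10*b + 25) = b + 5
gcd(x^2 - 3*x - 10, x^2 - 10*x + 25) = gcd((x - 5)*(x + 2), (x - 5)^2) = x - 5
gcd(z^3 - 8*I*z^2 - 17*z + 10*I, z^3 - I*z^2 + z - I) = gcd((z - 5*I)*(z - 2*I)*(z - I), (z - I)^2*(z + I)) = z - I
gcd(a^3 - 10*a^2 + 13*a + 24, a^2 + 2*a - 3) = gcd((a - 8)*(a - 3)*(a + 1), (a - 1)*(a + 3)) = 1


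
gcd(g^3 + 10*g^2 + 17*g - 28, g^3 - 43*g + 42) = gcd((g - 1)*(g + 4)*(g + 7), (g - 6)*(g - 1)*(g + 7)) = g^2 + 6*g - 7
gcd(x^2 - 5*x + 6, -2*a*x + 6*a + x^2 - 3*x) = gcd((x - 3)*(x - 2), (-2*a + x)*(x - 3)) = x - 3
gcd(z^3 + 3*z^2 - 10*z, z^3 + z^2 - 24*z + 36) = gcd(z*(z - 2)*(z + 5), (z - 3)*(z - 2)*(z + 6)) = z - 2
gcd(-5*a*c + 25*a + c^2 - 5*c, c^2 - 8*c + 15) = c - 5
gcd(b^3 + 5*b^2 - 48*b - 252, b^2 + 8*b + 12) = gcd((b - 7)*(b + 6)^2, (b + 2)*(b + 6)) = b + 6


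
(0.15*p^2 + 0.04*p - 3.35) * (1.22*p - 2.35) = 0.183*p^3 - 0.3037*p^2 - 4.181*p + 7.8725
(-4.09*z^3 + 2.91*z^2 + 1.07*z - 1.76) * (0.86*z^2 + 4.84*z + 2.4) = -3.5174*z^5 - 17.293*z^4 + 5.1886*z^3 + 10.6492*z^2 - 5.9504*z - 4.224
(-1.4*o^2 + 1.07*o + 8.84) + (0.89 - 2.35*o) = -1.4*o^2 - 1.28*o + 9.73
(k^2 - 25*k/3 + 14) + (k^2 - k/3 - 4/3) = 2*k^2 - 26*k/3 + 38/3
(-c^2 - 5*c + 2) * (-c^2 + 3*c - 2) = c^4 + 2*c^3 - 15*c^2 + 16*c - 4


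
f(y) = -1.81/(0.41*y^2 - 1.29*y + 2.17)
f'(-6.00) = -0.02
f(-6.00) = -0.07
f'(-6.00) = -0.02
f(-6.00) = -0.07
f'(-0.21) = -0.44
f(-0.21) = -0.74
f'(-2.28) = -0.11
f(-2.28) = -0.25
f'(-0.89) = -0.28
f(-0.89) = -0.50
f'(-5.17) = -0.03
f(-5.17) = -0.09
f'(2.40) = 0.60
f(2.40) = -1.26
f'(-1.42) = -0.19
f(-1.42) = -0.37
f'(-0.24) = -0.43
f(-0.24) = -0.72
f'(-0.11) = -0.47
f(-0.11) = -0.78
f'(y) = -1.81*(1.29 - 0.82*y)/(0.41*y^2 - 1.29*y + 2.17)^2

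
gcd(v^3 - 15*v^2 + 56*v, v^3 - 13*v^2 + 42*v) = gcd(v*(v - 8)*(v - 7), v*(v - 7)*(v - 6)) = v^2 - 7*v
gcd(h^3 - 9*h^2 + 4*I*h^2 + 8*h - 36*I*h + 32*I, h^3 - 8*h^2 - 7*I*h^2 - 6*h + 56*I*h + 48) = h - 8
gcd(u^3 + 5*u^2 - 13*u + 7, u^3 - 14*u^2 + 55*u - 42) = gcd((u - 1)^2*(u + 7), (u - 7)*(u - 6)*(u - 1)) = u - 1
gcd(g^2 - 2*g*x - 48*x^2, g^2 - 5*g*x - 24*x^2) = -g + 8*x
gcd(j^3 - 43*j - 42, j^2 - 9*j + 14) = j - 7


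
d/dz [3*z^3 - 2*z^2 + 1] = z*(9*z - 4)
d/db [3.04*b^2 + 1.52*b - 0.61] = 6.08*b + 1.52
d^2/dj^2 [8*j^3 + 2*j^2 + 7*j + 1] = 48*j + 4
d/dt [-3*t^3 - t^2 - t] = -9*t^2 - 2*t - 1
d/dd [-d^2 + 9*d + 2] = 9 - 2*d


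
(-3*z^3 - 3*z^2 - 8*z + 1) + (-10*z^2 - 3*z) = -3*z^3 - 13*z^2 - 11*z + 1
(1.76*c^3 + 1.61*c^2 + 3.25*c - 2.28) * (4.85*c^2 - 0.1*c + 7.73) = 8.536*c^5 + 7.6325*c^4 + 29.2063*c^3 + 1.0623*c^2 + 25.3505*c - 17.6244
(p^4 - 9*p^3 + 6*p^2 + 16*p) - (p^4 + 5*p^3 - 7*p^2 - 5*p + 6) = -14*p^3 + 13*p^2 + 21*p - 6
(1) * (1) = 1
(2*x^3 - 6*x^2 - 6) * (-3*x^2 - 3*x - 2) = -6*x^5 + 12*x^4 + 14*x^3 + 30*x^2 + 18*x + 12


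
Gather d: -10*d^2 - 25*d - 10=-10*d^2 - 25*d - 10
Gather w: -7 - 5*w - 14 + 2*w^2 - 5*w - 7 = 2*w^2 - 10*w - 28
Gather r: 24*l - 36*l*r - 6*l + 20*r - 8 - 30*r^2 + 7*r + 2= 18*l - 30*r^2 + r*(27 - 36*l) - 6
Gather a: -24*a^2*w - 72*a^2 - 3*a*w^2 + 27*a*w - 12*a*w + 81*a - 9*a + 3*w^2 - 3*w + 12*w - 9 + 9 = a^2*(-24*w - 72) + a*(-3*w^2 + 15*w + 72) + 3*w^2 + 9*w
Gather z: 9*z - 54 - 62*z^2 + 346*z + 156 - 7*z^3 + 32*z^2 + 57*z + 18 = -7*z^3 - 30*z^2 + 412*z + 120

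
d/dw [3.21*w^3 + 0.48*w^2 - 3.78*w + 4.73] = 9.63*w^2 + 0.96*w - 3.78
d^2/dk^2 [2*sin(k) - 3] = -2*sin(k)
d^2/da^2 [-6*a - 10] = 0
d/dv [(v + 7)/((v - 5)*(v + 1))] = (-v^2 - 14*v + 23)/(v^4 - 8*v^3 + 6*v^2 + 40*v + 25)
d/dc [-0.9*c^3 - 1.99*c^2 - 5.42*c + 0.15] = -2.7*c^2 - 3.98*c - 5.42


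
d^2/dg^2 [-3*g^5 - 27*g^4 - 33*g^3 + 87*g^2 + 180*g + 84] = -60*g^3 - 324*g^2 - 198*g + 174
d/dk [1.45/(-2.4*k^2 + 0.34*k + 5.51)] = (6.96*k - 0.493)/(-2.4*k^2 + 0.34*k + 5.51)^2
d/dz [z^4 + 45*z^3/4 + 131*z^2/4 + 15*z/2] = 4*z^3 + 135*z^2/4 + 131*z/2 + 15/2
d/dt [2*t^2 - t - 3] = 4*t - 1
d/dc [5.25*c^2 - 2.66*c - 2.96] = 10.5*c - 2.66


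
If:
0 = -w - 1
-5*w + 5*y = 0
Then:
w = -1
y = -1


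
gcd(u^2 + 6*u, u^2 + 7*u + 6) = u + 6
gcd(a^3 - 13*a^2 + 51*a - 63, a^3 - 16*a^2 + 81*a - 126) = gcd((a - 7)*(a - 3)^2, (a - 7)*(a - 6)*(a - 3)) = a^2 - 10*a + 21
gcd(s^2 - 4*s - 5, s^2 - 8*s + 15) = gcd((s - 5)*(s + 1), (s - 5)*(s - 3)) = s - 5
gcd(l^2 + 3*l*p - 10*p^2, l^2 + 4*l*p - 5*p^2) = l + 5*p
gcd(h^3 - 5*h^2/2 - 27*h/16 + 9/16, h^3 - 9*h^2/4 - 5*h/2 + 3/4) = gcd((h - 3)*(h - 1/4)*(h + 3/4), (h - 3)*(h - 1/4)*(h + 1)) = h^2 - 13*h/4 + 3/4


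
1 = 1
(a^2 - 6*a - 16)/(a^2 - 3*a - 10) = (a - 8)/(a - 5)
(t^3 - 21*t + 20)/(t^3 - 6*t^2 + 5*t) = (t^2 + t - 20)/(t*(t - 5))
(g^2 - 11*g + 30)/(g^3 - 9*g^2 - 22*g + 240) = (g - 5)/(g^2 - 3*g - 40)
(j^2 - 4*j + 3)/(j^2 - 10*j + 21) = (j - 1)/(j - 7)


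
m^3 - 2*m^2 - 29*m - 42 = (m - 7)*(m + 2)*(m + 3)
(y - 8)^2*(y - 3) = y^3 - 19*y^2 + 112*y - 192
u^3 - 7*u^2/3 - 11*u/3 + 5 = (u - 3)*(u - 1)*(u + 5/3)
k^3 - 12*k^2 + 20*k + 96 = (k - 8)*(k - 6)*(k + 2)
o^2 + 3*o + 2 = (o + 1)*(o + 2)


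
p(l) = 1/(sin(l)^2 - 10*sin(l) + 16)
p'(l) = (-2*sin(l)*cos(l) + 10*cos(l))/(sin(l)^2 - 10*sin(l) + 16)^2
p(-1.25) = 0.04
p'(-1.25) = 0.01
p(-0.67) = 0.04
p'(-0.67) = 0.02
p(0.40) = 0.08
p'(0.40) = 0.06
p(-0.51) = 0.05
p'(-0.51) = 0.02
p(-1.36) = 0.04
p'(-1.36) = 0.00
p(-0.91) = 0.04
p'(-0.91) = 0.01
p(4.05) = 0.04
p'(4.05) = -0.01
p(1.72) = 0.14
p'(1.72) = -0.02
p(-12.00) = 0.09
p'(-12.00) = 0.06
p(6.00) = 0.05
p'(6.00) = 0.03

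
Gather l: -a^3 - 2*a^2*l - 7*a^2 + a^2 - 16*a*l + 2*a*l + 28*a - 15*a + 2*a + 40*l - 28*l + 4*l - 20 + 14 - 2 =-a^3 - 6*a^2 + 15*a + l*(-2*a^2 - 14*a + 16) - 8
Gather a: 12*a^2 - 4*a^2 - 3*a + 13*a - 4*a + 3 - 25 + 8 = 8*a^2 + 6*a - 14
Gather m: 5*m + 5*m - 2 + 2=10*m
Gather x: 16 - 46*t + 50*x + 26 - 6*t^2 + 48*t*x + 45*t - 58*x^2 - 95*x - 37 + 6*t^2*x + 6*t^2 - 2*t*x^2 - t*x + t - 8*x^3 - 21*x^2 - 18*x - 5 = -8*x^3 + x^2*(-2*t - 79) + x*(6*t^2 + 47*t - 63)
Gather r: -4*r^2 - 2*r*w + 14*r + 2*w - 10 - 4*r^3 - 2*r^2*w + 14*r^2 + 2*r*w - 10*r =-4*r^3 + r^2*(10 - 2*w) + 4*r + 2*w - 10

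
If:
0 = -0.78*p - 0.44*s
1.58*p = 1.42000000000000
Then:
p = 0.90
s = -1.59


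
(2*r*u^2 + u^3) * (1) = 2*r*u^2 + u^3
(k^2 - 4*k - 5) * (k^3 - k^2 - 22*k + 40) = k^5 - 5*k^4 - 23*k^3 + 133*k^2 - 50*k - 200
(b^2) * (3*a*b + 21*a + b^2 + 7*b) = 3*a*b^3 + 21*a*b^2 + b^4 + 7*b^3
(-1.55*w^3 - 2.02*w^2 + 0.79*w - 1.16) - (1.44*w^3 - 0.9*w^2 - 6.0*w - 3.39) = -2.99*w^3 - 1.12*w^2 + 6.79*w + 2.23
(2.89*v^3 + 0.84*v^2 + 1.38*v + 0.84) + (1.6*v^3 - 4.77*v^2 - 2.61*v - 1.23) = 4.49*v^3 - 3.93*v^2 - 1.23*v - 0.39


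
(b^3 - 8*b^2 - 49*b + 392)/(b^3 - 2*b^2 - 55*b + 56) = (b - 7)/(b - 1)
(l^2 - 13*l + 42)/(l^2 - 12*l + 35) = (l - 6)/(l - 5)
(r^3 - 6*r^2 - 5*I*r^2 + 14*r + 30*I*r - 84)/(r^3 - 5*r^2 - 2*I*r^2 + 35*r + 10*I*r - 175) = (r^2 + 2*r*(-3 + I) - 12*I)/(r^2 + 5*r*(-1 + I) - 25*I)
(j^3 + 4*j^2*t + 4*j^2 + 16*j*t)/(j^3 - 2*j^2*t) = (j^2 + 4*j*t + 4*j + 16*t)/(j*(j - 2*t))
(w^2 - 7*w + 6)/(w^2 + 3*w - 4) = (w - 6)/(w + 4)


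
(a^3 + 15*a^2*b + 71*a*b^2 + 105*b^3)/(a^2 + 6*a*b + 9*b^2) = (a^2 + 12*a*b + 35*b^2)/(a + 3*b)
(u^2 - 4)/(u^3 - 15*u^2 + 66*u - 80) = (u + 2)/(u^2 - 13*u + 40)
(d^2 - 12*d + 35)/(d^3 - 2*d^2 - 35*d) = (d - 5)/(d*(d + 5))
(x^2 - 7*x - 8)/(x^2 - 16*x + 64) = (x + 1)/(x - 8)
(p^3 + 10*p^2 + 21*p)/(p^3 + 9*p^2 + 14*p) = (p + 3)/(p + 2)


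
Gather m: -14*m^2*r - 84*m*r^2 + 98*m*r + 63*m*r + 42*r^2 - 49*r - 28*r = -14*m^2*r + m*(-84*r^2 + 161*r) + 42*r^2 - 77*r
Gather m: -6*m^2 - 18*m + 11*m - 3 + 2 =-6*m^2 - 7*m - 1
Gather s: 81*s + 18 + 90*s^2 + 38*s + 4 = 90*s^2 + 119*s + 22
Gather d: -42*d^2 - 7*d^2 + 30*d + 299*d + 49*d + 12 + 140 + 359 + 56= -49*d^2 + 378*d + 567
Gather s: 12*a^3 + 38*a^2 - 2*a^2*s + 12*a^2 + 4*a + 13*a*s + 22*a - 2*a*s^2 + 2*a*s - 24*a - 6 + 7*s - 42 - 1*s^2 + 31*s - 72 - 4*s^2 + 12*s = 12*a^3 + 50*a^2 + 2*a + s^2*(-2*a - 5) + s*(-2*a^2 + 15*a + 50) - 120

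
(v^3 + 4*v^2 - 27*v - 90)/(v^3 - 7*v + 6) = (v^2 + v - 30)/(v^2 - 3*v + 2)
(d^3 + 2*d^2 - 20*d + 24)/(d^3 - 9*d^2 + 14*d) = (d^2 + 4*d - 12)/(d*(d - 7))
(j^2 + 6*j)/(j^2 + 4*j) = (j + 6)/(j + 4)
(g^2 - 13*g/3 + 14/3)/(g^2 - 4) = (g - 7/3)/(g + 2)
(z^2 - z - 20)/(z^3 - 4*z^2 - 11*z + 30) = (z + 4)/(z^2 + z - 6)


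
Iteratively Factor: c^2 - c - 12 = (c - 4)*(c + 3)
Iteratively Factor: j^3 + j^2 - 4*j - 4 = (j - 2)*(j^2 + 3*j + 2) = (j - 2)*(j + 1)*(j + 2)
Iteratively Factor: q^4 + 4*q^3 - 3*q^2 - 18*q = (q - 2)*(q^3 + 6*q^2 + 9*q) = (q - 2)*(q + 3)*(q^2 + 3*q) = q*(q - 2)*(q + 3)*(q + 3)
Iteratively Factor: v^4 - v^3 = (v)*(v^3 - v^2) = v^2*(v^2 - v) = v^2*(v - 1)*(v)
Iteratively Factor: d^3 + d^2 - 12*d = (d)*(d^2 + d - 12) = d*(d - 3)*(d + 4)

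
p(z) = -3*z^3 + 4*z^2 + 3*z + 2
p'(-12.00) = -1389.00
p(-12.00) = 5726.00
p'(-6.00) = -369.00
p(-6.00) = 776.00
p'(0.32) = 4.64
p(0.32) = 3.27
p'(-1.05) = -15.32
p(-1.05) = 6.73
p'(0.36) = 4.71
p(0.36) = 3.46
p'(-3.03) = -103.87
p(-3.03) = 113.09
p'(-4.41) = -207.31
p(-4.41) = 323.86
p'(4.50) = -143.25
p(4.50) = -176.88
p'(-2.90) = -95.89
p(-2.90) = 100.11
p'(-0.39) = -1.49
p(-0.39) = 1.62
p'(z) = -9*z^2 + 8*z + 3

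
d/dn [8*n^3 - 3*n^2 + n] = 24*n^2 - 6*n + 1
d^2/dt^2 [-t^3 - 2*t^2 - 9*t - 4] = -6*t - 4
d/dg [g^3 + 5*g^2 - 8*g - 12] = 3*g^2 + 10*g - 8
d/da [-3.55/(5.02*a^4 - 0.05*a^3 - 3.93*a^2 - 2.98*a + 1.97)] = (71.284*a^3 - 0.5325*a^2 - 27.903*a - 10.579)/(-5.02*a^4 + 0.05*a^3 + 3.93*a^2 + 2.98*a - 1.97)^2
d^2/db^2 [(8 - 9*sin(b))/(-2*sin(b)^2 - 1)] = (-324*sin(b)^5 + 128*sin(b)^4 - 256*sin(b)^2 + 198*sin(b) - 135*sin(3*b) + 18*sin(5*b) + 32)/(2*sin(b)^2 + 1)^3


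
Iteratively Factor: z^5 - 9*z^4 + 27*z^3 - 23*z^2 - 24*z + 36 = (z - 2)*(z^4 - 7*z^3 + 13*z^2 + 3*z - 18) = (z - 2)^2*(z^3 - 5*z^2 + 3*z + 9) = (z - 3)*(z - 2)^2*(z^2 - 2*z - 3) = (z - 3)^2*(z - 2)^2*(z + 1)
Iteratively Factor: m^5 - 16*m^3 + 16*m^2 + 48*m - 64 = (m - 2)*(m^4 + 2*m^3 - 12*m^2 - 8*m + 32) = (m - 2)^2*(m^3 + 4*m^2 - 4*m - 16) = (m - 2)^2*(m + 2)*(m^2 + 2*m - 8) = (m - 2)^3*(m + 2)*(m + 4)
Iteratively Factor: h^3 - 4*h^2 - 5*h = (h + 1)*(h^2 - 5*h) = (h - 5)*(h + 1)*(h)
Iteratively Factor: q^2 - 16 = (q - 4)*(q + 4)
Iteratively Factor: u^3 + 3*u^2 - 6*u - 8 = (u + 4)*(u^2 - u - 2) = (u - 2)*(u + 4)*(u + 1)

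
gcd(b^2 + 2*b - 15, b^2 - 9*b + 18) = b - 3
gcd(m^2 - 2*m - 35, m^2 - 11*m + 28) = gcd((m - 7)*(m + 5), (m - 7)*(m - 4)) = m - 7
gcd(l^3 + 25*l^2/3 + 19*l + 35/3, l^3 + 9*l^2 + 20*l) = l + 5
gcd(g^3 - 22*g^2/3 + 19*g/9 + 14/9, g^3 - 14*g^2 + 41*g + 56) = g - 7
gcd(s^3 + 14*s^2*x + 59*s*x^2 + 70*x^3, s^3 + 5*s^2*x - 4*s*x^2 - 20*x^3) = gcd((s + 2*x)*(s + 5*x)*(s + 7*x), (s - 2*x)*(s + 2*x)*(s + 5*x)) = s^2 + 7*s*x + 10*x^2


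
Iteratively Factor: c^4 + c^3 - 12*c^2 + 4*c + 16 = (c - 2)*(c^3 + 3*c^2 - 6*c - 8) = (c - 2)*(c + 4)*(c^2 - c - 2) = (c - 2)*(c + 1)*(c + 4)*(c - 2)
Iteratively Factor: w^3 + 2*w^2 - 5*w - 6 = (w - 2)*(w^2 + 4*w + 3) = (w - 2)*(w + 1)*(w + 3)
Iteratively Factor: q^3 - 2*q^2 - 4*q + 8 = (q + 2)*(q^2 - 4*q + 4) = (q - 2)*(q + 2)*(q - 2)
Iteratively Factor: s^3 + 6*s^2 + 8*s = (s + 4)*(s^2 + 2*s) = s*(s + 4)*(s + 2)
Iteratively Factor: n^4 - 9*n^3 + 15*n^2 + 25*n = (n)*(n^3 - 9*n^2 + 15*n + 25) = n*(n + 1)*(n^2 - 10*n + 25) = n*(n - 5)*(n + 1)*(n - 5)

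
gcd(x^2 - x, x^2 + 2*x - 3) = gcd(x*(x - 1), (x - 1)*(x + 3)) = x - 1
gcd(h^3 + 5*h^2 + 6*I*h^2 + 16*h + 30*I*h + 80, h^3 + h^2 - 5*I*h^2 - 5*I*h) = 1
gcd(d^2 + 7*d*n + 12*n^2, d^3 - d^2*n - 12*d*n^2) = d + 3*n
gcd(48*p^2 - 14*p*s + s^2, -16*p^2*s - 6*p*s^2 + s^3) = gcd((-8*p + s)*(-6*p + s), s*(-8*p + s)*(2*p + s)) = 8*p - s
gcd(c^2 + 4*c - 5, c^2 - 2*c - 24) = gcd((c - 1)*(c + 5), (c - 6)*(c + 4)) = 1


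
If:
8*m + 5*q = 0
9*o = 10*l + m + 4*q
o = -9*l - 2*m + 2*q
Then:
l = 207*q/728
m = -5*q/8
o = 503*q/728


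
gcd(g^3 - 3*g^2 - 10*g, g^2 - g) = g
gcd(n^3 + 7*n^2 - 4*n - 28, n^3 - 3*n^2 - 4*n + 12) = n^2 - 4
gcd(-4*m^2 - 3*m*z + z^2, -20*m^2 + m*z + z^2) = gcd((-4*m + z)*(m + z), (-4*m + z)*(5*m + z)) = -4*m + z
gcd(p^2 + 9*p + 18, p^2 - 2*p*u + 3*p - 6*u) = p + 3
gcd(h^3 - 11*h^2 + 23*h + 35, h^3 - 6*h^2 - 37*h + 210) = h^2 - 12*h + 35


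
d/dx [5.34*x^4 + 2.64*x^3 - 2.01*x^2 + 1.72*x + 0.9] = 21.36*x^3 + 7.92*x^2 - 4.02*x + 1.72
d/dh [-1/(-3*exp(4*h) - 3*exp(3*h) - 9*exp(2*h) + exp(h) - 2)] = (-12*exp(3*h) - 9*exp(2*h) - 18*exp(h) + 1)*exp(h)/(3*exp(4*h) + 3*exp(3*h) + 9*exp(2*h) - exp(h) + 2)^2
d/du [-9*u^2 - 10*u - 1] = -18*u - 10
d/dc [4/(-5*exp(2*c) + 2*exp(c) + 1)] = (40*exp(c) - 8)*exp(c)/(-5*exp(2*c) + 2*exp(c) + 1)^2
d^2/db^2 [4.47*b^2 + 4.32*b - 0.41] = 8.94000000000000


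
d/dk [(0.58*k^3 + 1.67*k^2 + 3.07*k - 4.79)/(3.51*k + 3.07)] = (4.0716*k^3 + 11.2035*k^2 + 10.2538*k + 26.2378)/(12.3201*k^2 + 21.5514*k + 9.4249)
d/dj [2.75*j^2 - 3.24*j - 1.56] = 5.5*j - 3.24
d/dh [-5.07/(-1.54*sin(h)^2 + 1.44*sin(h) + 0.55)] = (7.3008 - 15.6156*sin(h))*cos(h)/(-1.54*sin(h)^2 + 1.44*sin(h) + 0.55)^2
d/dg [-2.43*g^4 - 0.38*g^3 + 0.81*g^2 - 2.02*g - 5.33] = -9.72*g^3 - 1.14*g^2 + 1.62*g - 2.02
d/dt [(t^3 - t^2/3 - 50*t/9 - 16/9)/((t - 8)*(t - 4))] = (9*t^4 - 216*t^3 + 950*t^2 - 160*t - 1792)/(9*(t^4 - 24*t^3 + 208*t^2 - 768*t + 1024))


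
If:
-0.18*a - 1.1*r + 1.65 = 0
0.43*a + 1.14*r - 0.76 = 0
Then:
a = -3.90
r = 2.14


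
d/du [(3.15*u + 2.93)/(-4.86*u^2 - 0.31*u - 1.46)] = (15.309*u^2 + 28.4796*u - 3.6907)/(23.6196*u^4 + 3.0132*u^3 + 14.2873*u^2 + 0.9052*u + 2.1316)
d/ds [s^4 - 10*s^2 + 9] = 4*s*(s^2 - 5)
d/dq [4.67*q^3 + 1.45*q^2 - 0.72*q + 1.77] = 14.01*q^2 + 2.9*q - 0.72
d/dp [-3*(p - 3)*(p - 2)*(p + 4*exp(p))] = -12*p^2*exp(p) - 9*p^2 + 36*p*exp(p) + 30*p - 12*exp(p) - 18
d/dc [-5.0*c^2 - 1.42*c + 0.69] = -10.0*c - 1.42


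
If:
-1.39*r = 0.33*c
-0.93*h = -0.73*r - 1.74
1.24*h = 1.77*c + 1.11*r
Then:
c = 1.34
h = 1.62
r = -0.32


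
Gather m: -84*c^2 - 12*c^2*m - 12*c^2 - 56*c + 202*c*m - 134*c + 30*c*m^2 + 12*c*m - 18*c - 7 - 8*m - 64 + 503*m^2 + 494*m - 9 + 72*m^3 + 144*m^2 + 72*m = -96*c^2 - 208*c + 72*m^3 + m^2*(30*c + 647) + m*(-12*c^2 + 214*c + 558) - 80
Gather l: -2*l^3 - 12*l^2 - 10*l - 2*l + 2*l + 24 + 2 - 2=-2*l^3 - 12*l^2 - 10*l + 24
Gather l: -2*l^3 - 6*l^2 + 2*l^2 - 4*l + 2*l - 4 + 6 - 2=-2*l^3 - 4*l^2 - 2*l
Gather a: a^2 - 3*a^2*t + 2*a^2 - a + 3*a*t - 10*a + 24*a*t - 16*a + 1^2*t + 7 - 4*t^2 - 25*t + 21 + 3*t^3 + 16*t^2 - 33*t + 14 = a^2*(3 - 3*t) + a*(27*t - 27) + 3*t^3 + 12*t^2 - 57*t + 42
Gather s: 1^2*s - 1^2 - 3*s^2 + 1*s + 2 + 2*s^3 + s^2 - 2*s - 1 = 2*s^3 - 2*s^2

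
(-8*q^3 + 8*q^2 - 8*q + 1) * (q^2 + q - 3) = -8*q^5 + 24*q^3 - 31*q^2 + 25*q - 3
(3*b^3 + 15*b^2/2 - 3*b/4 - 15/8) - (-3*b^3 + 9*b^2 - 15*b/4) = 6*b^3 - 3*b^2/2 + 3*b - 15/8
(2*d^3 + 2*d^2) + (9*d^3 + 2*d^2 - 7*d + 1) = 11*d^3 + 4*d^2 - 7*d + 1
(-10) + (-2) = -12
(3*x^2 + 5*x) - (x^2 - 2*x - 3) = 2*x^2 + 7*x + 3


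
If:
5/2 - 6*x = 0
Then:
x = 5/12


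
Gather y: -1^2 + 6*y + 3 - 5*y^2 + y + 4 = -5*y^2 + 7*y + 6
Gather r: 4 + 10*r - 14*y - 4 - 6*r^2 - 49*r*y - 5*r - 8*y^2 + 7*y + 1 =-6*r^2 + r*(5 - 49*y) - 8*y^2 - 7*y + 1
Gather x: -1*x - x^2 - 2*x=-x^2 - 3*x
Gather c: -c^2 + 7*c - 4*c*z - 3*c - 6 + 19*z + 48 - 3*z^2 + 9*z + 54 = -c^2 + c*(4 - 4*z) - 3*z^2 + 28*z + 96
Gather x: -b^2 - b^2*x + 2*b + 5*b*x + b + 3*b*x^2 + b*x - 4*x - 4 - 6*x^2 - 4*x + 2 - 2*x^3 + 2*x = -b^2 + 3*b - 2*x^3 + x^2*(3*b - 6) + x*(-b^2 + 6*b - 6) - 2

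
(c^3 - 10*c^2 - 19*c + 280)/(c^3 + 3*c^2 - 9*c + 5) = (c^2 - 15*c + 56)/(c^2 - 2*c + 1)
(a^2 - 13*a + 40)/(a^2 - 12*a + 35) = (a - 8)/(a - 7)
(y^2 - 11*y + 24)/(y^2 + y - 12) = (y - 8)/(y + 4)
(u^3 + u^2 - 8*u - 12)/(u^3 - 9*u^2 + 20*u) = (u^3 + u^2 - 8*u - 12)/(u*(u^2 - 9*u + 20))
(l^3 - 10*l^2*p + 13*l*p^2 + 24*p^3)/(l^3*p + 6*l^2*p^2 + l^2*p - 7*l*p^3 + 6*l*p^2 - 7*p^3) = (l^3 - 10*l^2*p + 13*l*p^2 + 24*p^3)/(p*(l^3 + 6*l^2*p + l^2 - 7*l*p^2 + 6*l*p - 7*p^2))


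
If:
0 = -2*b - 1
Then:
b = -1/2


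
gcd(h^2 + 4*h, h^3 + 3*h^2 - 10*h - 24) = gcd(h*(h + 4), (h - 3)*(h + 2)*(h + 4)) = h + 4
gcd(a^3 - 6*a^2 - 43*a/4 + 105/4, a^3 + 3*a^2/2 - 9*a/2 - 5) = a + 5/2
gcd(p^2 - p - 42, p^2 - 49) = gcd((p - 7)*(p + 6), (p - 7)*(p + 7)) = p - 7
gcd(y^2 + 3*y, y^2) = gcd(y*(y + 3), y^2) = y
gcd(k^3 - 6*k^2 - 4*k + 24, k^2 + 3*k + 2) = k + 2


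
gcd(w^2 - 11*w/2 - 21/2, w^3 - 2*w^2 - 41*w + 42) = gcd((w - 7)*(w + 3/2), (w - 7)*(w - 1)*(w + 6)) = w - 7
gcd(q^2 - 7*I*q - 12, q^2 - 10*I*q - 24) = q - 4*I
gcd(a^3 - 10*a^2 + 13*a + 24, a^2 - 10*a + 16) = a - 8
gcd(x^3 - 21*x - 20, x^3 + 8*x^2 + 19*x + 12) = x^2 + 5*x + 4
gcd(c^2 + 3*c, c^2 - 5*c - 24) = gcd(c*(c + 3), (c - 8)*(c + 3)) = c + 3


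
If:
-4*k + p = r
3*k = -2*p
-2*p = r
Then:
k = 0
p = 0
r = 0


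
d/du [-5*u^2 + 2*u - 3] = 2 - 10*u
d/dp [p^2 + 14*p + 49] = 2*p + 14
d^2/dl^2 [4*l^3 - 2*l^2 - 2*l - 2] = 24*l - 4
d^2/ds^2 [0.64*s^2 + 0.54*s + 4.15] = 1.28000000000000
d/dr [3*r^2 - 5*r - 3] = 6*r - 5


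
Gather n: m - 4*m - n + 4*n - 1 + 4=-3*m + 3*n + 3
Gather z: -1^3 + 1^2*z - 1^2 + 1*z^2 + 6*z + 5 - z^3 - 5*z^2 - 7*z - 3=-z^3 - 4*z^2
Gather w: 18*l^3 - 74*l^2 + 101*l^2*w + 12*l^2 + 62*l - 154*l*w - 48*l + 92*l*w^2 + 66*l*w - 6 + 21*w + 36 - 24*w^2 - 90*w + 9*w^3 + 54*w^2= 18*l^3 - 62*l^2 + 14*l + 9*w^3 + w^2*(92*l + 30) + w*(101*l^2 - 88*l - 69) + 30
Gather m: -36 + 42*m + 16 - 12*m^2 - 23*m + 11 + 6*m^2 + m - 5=-6*m^2 + 20*m - 14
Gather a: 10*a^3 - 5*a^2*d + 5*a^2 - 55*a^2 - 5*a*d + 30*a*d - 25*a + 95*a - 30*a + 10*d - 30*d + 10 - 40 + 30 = 10*a^3 + a^2*(-5*d - 50) + a*(25*d + 40) - 20*d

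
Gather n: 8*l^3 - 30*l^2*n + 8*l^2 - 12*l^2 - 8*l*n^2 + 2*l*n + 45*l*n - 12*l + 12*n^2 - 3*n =8*l^3 - 4*l^2 - 12*l + n^2*(12 - 8*l) + n*(-30*l^2 + 47*l - 3)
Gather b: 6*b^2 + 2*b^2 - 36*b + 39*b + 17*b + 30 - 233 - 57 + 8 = 8*b^2 + 20*b - 252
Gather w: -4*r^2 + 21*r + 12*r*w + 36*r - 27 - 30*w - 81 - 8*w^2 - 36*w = -4*r^2 + 57*r - 8*w^2 + w*(12*r - 66) - 108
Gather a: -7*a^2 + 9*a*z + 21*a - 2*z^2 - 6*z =-7*a^2 + a*(9*z + 21) - 2*z^2 - 6*z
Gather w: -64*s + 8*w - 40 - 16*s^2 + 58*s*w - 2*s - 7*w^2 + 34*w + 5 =-16*s^2 - 66*s - 7*w^2 + w*(58*s + 42) - 35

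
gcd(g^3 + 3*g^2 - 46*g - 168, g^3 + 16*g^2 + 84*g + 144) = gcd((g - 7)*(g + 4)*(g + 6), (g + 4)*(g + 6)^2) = g^2 + 10*g + 24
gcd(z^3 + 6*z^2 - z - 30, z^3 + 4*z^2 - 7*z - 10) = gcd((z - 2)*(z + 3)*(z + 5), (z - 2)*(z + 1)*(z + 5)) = z^2 + 3*z - 10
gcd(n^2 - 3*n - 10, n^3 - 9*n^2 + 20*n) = n - 5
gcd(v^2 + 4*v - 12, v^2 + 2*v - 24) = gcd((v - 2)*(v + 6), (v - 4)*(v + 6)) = v + 6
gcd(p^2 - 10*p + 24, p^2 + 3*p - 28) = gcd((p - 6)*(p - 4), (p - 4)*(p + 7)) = p - 4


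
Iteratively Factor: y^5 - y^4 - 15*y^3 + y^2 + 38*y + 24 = (y + 1)*(y^4 - 2*y^3 - 13*y^2 + 14*y + 24) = (y - 4)*(y + 1)*(y^3 + 2*y^2 - 5*y - 6) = (y - 4)*(y + 1)*(y + 3)*(y^2 - y - 2) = (y - 4)*(y + 1)^2*(y + 3)*(y - 2)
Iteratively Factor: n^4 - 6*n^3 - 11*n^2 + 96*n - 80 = (n - 4)*(n^3 - 2*n^2 - 19*n + 20) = (n - 5)*(n - 4)*(n^2 + 3*n - 4) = (n - 5)*(n - 4)*(n + 4)*(n - 1)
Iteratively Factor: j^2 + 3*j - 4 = (j + 4)*(j - 1)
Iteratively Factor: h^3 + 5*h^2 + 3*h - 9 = (h - 1)*(h^2 + 6*h + 9) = (h - 1)*(h + 3)*(h + 3)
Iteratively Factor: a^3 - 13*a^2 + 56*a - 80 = (a - 4)*(a^2 - 9*a + 20) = (a - 4)^2*(a - 5)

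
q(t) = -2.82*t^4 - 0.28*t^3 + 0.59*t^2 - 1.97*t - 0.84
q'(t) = -11.28*t^3 - 0.84*t^2 + 1.18*t - 1.97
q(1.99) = -48.85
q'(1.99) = -91.84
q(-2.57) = -110.15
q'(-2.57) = 180.92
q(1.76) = -31.06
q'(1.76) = -63.99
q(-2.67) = -129.36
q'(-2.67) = 203.60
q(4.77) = -1487.10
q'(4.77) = -1239.69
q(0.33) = -1.47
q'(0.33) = -2.08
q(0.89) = -4.09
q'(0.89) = -9.54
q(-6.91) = -6295.94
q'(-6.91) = 3671.48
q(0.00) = -0.84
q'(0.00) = -1.97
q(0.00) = -0.84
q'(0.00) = -1.97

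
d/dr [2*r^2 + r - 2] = 4*r + 1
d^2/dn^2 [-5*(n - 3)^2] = -10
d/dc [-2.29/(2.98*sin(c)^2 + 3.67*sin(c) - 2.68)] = (13.6484*sin(c) + 8.4043)*cos(c)/(2.98*sin(c)^2 + 3.67*sin(c) - 2.68)^2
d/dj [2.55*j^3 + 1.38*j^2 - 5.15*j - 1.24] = 7.65*j^2 + 2.76*j - 5.15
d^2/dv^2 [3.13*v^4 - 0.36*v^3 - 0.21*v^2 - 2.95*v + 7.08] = 37.56*v^2 - 2.16*v - 0.42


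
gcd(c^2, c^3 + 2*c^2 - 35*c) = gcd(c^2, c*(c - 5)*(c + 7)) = c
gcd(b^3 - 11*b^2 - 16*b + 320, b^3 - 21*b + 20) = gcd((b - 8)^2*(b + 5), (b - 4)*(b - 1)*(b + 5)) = b + 5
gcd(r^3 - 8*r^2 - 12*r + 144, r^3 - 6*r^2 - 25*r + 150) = r - 6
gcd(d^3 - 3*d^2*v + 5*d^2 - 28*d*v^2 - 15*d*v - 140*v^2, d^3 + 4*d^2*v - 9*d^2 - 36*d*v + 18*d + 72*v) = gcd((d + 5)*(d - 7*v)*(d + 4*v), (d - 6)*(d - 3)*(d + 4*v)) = d + 4*v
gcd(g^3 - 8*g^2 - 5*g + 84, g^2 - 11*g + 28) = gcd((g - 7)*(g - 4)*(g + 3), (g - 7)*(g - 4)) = g^2 - 11*g + 28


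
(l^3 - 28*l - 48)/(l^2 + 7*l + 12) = (l^2 - 4*l - 12)/(l + 3)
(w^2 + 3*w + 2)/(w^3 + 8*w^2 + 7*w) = (w + 2)/(w*(w + 7))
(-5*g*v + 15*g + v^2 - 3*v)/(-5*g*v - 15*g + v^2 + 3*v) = (v - 3)/(v + 3)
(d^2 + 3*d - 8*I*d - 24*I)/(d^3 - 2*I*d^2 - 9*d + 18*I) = (d - 8*I)/(d^2 - d*(3 + 2*I) + 6*I)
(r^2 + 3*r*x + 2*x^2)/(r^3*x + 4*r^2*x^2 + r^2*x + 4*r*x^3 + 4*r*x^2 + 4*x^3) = (r + x)/(x*(r^2 + 2*r*x + r + 2*x))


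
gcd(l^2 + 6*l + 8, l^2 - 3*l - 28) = l + 4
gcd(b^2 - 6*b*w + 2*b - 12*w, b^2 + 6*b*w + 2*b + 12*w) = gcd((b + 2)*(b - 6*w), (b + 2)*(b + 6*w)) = b + 2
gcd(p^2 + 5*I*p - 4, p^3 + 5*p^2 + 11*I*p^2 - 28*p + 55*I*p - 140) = p + 4*I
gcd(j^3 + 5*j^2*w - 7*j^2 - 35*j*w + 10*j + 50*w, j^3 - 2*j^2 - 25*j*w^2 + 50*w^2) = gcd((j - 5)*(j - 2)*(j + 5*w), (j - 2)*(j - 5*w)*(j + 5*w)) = j^2 + 5*j*w - 2*j - 10*w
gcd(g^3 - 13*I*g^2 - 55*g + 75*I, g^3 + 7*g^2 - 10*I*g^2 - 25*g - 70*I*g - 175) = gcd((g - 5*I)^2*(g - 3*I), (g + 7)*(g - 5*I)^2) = g^2 - 10*I*g - 25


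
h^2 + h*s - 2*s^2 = (h - s)*(h + 2*s)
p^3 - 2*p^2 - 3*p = p*(p - 3)*(p + 1)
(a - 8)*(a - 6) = a^2 - 14*a + 48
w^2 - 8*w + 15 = (w - 5)*(w - 3)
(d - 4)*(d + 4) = d^2 - 16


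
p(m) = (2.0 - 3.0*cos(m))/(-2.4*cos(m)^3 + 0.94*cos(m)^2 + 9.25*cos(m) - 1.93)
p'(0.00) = 0.00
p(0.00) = -0.17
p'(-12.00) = 0.25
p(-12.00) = -0.10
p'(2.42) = -0.07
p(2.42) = -0.58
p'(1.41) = 67.51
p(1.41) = -3.50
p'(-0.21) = -0.08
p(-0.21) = -0.16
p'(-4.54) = 0.94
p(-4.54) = -0.72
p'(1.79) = 0.71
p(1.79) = -0.68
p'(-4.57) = 1.13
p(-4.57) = -0.75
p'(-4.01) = -0.01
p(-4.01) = -0.57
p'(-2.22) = -0.02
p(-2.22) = -0.57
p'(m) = (2.0 - 3.0*cos(m))*(-7.2*sin(m)*cos(m)^2 + 1.88*sin(m)*cos(m) + 9.25*sin(m))/(-2.4*cos(m)^3 + 0.94*cos(m)^2 + 9.25*cos(m) - 1.93)^2 + 3.0*sin(m)/(-2.4*cos(m)^3 + 0.94*cos(m)^2 + 9.25*cos(m) - 1.93) = (14.4*cos(m)^3 - 17.22*cos(m)^2 + 3.76*cos(m) + 12.71)*sin(m)/(5.76*cos(m)^6 - 4.512*cos(m)^5 - 43.5164*cos(m)^4 + 26.654*cos(m)^3 + 81.9341*cos(m)^2 - 35.705*cos(m) + 3.7249)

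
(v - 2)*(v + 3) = v^2 + v - 6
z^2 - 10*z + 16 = (z - 8)*(z - 2)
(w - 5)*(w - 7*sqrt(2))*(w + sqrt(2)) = w^3 - 6*sqrt(2)*w^2 - 5*w^2 - 14*w + 30*sqrt(2)*w + 70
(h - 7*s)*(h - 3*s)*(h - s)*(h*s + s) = h^4*s - 11*h^3*s^2 + h^3*s + 31*h^2*s^3 - 11*h^2*s^2 - 21*h*s^4 + 31*h*s^3 - 21*s^4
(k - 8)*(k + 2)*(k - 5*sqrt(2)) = k^3 - 5*sqrt(2)*k^2 - 6*k^2 - 16*k + 30*sqrt(2)*k + 80*sqrt(2)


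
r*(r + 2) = r^2 + 2*r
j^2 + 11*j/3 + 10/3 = (j + 5/3)*(j + 2)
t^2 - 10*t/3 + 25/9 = (t - 5/3)^2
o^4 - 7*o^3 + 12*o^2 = o^2*(o - 4)*(o - 3)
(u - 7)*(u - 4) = u^2 - 11*u + 28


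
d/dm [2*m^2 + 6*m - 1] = 4*m + 6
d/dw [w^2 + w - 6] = 2*w + 1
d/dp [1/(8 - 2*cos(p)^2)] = -sin(p)*cos(p)/(cos(p)^2 - 4)^2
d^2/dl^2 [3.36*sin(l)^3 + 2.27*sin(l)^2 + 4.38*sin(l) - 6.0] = -6.9*sin(l) + 7.56*sin(3*l) + 4.54*cos(2*l)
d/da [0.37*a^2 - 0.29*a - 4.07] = 0.74*a - 0.29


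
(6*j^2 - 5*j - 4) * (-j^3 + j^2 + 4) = -6*j^5 + 11*j^4 - j^3 + 20*j^2 - 20*j - 16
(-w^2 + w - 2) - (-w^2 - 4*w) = 5*w - 2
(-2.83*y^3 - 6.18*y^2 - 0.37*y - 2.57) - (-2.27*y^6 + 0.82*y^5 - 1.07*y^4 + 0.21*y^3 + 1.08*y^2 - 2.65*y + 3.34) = 2.27*y^6 - 0.82*y^5 + 1.07*y^4 - 3.04*y^3 - 7.26*y^2 + 2.28*y - 5.91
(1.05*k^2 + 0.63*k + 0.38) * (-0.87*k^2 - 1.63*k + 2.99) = -0.9135*k^4 - 2.2596*k^3 + 1.782*k^2 + 1.2643*k + 1.1362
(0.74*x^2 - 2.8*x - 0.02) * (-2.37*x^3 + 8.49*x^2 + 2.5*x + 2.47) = -1.7538*x^5 + 12.9186*x^4 - 21.8746*x^3 - 5.342*x^2 - 6.966*x - 0.0494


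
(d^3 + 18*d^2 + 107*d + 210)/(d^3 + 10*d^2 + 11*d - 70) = (d + 6)/(d - 2)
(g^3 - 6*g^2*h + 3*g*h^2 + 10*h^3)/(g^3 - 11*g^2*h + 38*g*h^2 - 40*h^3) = (g + h)/(g - 4*h)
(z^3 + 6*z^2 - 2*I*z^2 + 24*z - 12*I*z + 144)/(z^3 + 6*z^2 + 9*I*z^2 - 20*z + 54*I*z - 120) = (z - 6*I)/(z + 5*I)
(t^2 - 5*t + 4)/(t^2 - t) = (t - 4)/t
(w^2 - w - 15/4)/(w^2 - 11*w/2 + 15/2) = (w + 3/2)/(w - 3)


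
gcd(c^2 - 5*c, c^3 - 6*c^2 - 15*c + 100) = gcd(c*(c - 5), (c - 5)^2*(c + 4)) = c - 5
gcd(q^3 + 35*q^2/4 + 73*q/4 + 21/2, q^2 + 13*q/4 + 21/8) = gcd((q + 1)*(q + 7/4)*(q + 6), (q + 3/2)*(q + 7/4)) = q + 7/4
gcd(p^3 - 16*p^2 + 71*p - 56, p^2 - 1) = p - 1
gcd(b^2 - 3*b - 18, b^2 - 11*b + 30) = b - 6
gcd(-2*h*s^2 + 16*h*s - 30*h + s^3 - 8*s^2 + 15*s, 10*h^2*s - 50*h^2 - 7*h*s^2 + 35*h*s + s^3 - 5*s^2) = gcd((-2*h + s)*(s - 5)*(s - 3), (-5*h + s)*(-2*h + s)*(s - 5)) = -2*h*s + 10*h + s^2 - 5*s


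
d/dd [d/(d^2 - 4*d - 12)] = (d^2 - 2*d*(d - 2) - 4*d - 12)/(-d^2 + 4*d + 12)^2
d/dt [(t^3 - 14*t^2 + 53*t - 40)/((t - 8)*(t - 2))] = (t^2 - 4*t + 7)/(t^2 - 4*t + 4)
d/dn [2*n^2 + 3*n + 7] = 4*n + 3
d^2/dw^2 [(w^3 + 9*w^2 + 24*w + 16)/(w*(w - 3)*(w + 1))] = 2*(11*w^3 + 48*w^2 - 144*w + 144)/(w^3*(w^3 - 9*w^2 + 27*w - 27))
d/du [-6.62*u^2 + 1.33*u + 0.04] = 1.33 - 13.24*u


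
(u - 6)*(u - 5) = u^2 - 11*u + 30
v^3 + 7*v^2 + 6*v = v*(v + 1)*(v + 6)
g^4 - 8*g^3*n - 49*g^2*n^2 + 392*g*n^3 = g*(g - 8*n)*(g - 7*n)*(g + 7*n)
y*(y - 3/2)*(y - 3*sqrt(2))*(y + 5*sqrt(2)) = y^4 - 3*y^3/2 + 2*sqrt(2)*y^3 - 30*y^2 - 3*sqrt(2)*y^2 + 45*y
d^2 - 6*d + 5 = (d - 5)*(d - 1)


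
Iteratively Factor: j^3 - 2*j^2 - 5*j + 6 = (j + 2)*(j^2 - 4*j + 3) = (j - 3)*(j + 2)*(j - 1)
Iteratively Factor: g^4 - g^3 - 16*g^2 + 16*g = (g - 1)*(g^3 - 16*g) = (g - 1)*(g + 4)*(g^2 - 4*g) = g*(g - 1)*(g + 4)*(g - 4)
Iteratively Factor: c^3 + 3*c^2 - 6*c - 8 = (c - 2)*(c^2 + 5*c + 4) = (c - 2)*(c + 4)*(c + 1)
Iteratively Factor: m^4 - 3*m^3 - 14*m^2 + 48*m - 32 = (m - 1)*(m^3 - 2*m^2 - 16*m + 32) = (m - 2)*(m - 1)*(m^2 - 16) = (m - 2)*(m - 1)*(m + 4)*(m - 4)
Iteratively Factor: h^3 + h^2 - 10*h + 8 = (h - 1)*(h^2 + 2*h - 8) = (h - 1)*(h + 4)*(h - 2)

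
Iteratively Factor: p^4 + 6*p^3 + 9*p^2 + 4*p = (p + 1)*(p^3 + 5*p^2 + 4*p) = p*(p + 1)*(p^2 + 5*p + 4) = p*(p + 1)*(p + 4)*(p + 1)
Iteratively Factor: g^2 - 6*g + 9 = (g - 3)*(g - 3)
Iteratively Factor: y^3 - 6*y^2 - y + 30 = (y + 2)*(y^2 - 8*y + 15) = (y - 5)*(y + 2)*(y - 3)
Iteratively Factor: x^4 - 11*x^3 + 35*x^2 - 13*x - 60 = (x - 5)*(x^3 - 6*x^2 + 5*x + 12) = (x - 5)*(x - 4)*(x^2 - 2*x - 3) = (x - 5)*(x - 4)*(x + 1)*(x - 3)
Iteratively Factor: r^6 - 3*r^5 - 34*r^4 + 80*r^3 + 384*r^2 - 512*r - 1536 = (r - 4)*(r^5 + r^4 - 30*r^3 - 40*r^2 + 224*r + 384) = (r - 4)^2*(r^4 + 5*r^3 - 10*r^2 - 80*r - 96) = (r - 4)^2*(r + 3)*(r^3 + 2*r^2 - 16*r - 32) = (r - 4)^3*(r + 3)*(r^2 + 6*r + 8) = (r - 4)^3*(r + 3)*(r + 4)*(r + 2)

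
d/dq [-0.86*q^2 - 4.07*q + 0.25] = -1.72*q - 4.07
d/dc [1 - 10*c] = -10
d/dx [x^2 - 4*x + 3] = 2*x - 4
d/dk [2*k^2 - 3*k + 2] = 4*k - 3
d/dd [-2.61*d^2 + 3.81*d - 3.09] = 3.81 - 5.22*d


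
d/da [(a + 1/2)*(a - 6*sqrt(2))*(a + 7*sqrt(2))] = 3*a^2 + a + 2*sqrt(2)*a - 84 + sqrt(2)/2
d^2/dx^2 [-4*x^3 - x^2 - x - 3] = -24*x - 2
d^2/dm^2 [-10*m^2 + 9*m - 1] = -20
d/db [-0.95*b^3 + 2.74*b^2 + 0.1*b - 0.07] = -2.85*b^2 + 5.48*b + 0.1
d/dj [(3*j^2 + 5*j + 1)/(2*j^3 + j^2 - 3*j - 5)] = 2*(-3*j^4 - 10*j^3 - 10*j^2 - 16*j - 11)/(4*j^6 + 4*j^5 - 11*j^4 - 26*j^3 - j^2 + 30*j + 25)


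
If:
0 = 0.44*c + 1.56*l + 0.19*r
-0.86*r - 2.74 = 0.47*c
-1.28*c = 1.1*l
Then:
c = -0.41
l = 0.48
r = -2.96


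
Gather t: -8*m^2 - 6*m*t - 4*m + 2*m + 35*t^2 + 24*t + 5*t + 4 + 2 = -8*m^2 - 2*m + 35*t^2 + t*(29 - 6*m) + 6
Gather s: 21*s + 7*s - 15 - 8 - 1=28*s - 24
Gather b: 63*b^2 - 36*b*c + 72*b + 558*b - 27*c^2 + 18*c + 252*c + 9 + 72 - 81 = 63*b^2 + b*(630 - 36*c) - 27*c^2 + 270*c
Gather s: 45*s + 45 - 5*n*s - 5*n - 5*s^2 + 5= -5*n - 5*s^2 + s*(45 - 5*n) + 50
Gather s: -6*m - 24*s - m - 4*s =-7*m - 28*s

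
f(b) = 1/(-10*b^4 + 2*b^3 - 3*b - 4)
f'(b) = (40*b^3 - 6*b^2 + 3)/(-10*b^4 + 2*b^3 - 3*b - 4)^2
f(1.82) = -0.01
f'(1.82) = 0.02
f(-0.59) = -0.26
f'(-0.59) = -0.49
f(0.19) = -0.22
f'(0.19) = 0.15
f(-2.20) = -0.00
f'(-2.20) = -0.01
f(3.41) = -0.00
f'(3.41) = 0.00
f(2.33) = -0.00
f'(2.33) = 0.01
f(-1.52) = -0.02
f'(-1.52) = -0.04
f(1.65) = -0.01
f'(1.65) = 0.03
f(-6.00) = 0.00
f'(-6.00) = 0.00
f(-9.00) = 0.00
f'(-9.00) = 0.00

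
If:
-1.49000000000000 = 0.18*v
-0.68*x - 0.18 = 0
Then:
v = -8.28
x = -0.26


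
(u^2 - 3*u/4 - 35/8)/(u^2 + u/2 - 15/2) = (u + 7/4)/(u + 3)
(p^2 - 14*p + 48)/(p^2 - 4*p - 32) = (p - 6)/(p + 4)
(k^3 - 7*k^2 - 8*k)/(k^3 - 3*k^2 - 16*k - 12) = k*(k - 8)/(k^2 - 4*k - 12)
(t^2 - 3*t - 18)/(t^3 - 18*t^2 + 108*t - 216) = (t + 3)/(t^2 - 12*t + 36)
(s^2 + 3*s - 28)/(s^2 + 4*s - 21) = (s - 4)/(s - 3)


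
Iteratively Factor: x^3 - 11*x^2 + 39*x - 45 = (x - 5)*(x^2 - 6*x + 9) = (x - 5)*(x - 3)*(x - 3)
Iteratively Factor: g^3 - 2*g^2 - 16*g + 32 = (g - 2)*(g^2 - 16) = (g - 4)*(g - 2)*(g + 4)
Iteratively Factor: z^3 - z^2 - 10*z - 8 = (z + 1)*(z^2 - 2*z - 8) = (z - 4)*(z + 1)*(z + 2)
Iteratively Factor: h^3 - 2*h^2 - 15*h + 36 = (h + 4)*(h^2 - 6*h + 9) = (h - 3)*(h + 4)*(h - 3)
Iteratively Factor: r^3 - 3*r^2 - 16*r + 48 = (r + 4)*(r^2 - 7*r + 12) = (r - 3)*(r + 4)*(r - 4)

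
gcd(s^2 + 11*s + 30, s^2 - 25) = s + 5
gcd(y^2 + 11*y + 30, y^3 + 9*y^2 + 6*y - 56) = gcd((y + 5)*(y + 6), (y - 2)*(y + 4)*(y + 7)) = 1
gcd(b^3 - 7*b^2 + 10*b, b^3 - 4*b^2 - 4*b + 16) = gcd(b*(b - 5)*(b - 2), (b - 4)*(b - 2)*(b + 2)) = b - 2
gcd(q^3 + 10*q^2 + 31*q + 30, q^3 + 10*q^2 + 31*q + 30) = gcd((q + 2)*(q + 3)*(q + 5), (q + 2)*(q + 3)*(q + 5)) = q^3 + 10*q^2 + 31*q + 30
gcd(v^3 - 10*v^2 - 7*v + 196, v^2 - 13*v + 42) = v - 7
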